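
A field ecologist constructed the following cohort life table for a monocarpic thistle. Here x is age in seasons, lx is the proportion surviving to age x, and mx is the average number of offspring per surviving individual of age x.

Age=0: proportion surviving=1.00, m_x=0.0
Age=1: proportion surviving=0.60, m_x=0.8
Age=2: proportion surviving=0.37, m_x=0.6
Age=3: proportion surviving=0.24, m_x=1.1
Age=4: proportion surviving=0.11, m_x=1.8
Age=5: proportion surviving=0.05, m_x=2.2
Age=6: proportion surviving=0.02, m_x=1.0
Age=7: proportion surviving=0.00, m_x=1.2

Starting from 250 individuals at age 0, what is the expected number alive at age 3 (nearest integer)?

60

Expected survivors = N0 · l_3 = 250 × 0.24 = 60 → 60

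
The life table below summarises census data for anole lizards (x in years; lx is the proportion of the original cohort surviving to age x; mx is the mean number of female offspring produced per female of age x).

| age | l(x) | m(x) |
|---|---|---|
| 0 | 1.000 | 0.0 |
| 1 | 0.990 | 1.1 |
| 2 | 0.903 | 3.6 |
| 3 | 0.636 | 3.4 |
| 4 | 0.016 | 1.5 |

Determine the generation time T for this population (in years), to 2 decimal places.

lx·mx: 0, 1.089, 3.2508, 2.1624, 0.024 → R0 = 6.5262
x·lx·mx: 0, 1.089, 6.5016, 6.4872, 0.096 → Σ = 14.1738
T = 14.1738 / 6.5262 = 2.17183… → 2.17

2.17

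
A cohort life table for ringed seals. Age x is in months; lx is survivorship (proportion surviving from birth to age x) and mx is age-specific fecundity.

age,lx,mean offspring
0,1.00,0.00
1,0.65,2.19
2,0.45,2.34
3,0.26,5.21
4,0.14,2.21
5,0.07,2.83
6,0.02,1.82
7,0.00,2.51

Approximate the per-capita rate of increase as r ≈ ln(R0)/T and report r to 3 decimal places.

R0 = Σ lx·mx = 0 + 1.4235 + 1.053 + 1.3546 + 0.3094 + 0.1981 + 0.0364 + 0 = 4.375
Σ x·lx·mx = 10.0398; T = 10.0398/4.375 = 2.29481…
r ≈ ln(R0)/T = ln(4.375)/2.29481… = 0.64315… → 0.643

0.643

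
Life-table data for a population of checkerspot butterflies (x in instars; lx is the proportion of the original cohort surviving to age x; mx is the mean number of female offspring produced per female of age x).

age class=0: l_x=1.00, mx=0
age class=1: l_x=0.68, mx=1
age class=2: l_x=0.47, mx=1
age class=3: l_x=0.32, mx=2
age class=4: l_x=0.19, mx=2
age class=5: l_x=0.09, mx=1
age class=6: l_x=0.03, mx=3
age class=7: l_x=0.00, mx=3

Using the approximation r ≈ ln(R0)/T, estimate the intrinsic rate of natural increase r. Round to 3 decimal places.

R0 = Σ lx·mx = 0 + 0.68 + 0.47 + 0.64 + 0.38 + 0.09 + 0.09 + 0 = 2.35
Σ x·lx·mx = 6.05; T = 6.05/2.35 = 2.57447…
r ≈ ln(R0)/T = ln(2.35)/2.57447… = 0.33188… → 0.332

0.332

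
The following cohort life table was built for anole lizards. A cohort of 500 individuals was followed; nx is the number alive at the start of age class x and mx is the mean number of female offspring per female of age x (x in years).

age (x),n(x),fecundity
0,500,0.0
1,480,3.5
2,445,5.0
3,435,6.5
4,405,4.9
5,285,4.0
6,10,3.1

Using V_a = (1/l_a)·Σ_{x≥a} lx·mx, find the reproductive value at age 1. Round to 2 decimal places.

20.60

lx = nx/n0 = nx/500: 1, 0.96, 0.89, 0.87, 0.81, 0.57, 0.02
lx·mx for x ≥ 1: 3.36, 4.45, 5.655, 3.969, 2.28, 0.062 → sum = 19.776
V_1 = 19.776 / l_1 = 19.776 / 0.96 = 20.6 → 20.60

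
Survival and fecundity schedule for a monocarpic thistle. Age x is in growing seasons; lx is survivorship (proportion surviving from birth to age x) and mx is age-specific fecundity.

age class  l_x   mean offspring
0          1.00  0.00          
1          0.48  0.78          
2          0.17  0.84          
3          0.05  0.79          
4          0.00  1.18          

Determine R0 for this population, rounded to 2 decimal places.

0.56

lx·mx by age: 0, 0.3744, 0.1428, 0.0395, 0
R0 = Σ lx·mx = 0.5567 → 0.56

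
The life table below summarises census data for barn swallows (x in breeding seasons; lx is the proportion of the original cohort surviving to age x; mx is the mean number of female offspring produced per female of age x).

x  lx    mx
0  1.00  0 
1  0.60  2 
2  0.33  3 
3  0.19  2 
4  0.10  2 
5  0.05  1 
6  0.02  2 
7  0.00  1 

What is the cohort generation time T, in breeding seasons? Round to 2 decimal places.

lx·mx: 0, 1.2, 0.99, 0.38, 0.2, 0.05, 0.04, 0 → R0 = 2.86
x·lx·mx: 0, 1.2, 1.98, 1.14, 0.8, 0.25, 0.24, 0 → Σ = 5.61
T = 5.61 / 2.86 = 1.961538… → 1.96

1.96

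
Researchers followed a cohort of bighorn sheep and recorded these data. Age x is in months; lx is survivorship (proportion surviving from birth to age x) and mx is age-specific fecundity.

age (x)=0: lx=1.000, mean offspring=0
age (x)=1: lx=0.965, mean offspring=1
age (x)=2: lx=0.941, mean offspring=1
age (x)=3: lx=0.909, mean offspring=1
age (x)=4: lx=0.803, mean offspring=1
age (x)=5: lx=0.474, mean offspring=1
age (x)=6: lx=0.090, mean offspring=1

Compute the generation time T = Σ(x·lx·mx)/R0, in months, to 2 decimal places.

lx·mx: 0, 0.965, 0.941, 0.909, 0.803, 0.474, 0.09 → R0 = 4.182
x·lx·mx: 0, 0.965, 1.882, 2.727, 3.212, 2.37, 0.54 → Σ = 11.696
T = 11.696 / 4.182 = 2.796748… → 2.80

2.80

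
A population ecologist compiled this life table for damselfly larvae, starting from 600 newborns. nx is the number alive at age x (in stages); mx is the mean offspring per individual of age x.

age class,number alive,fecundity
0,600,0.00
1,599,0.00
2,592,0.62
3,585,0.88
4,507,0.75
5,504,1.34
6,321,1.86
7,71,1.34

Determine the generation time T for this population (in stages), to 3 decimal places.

4.345

lx = nx/n0 = nx/600: 1, 0.99833…, 0.98667…, 0.975, 0.845, 0.84, 0.535, 0.11833…
lx·mx: 0, 0, 0.611733…, 0.858, 0.63375, 1.1256, 0.9951, 0.158567… → R0 = 4.38275…
x·lx·mx: 0, 0, 1.223467…, 2.574, 2.535, 5.628, 5.9706, 1.109967… → Σ = 19.041033…
T = 19.041033… / 4.38275… = 4.34454… → 4.345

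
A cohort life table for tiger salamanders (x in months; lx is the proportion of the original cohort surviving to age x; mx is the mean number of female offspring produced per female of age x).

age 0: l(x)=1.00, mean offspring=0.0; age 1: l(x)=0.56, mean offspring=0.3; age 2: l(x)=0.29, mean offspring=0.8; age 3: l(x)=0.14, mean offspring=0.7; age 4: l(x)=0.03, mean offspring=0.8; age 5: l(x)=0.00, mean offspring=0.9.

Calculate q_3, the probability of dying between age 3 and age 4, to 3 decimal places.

0.786

q_3 = (l_3 − l_4) / l_3 = (0.14 − 0.03) / 0.14
     = 0.11 / 0.14 = 0.785714… → 0.786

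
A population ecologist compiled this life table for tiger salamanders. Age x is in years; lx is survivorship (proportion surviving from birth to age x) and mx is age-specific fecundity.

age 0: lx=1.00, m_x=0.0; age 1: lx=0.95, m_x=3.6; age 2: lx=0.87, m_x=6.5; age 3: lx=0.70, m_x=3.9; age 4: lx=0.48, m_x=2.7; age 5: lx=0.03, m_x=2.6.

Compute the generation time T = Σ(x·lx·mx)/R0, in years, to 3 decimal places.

2.162

lx·mx: 0, 3.42, 5.655, 2.73, 1.296, 0.078 → R0 = 13.179
x·lx·mx: 0, 3.42, 11.31, 8.19, 5.184, 0.39 → Σ = 28.494
T = 28.494 / 13.179 = 2.162076… → 2.162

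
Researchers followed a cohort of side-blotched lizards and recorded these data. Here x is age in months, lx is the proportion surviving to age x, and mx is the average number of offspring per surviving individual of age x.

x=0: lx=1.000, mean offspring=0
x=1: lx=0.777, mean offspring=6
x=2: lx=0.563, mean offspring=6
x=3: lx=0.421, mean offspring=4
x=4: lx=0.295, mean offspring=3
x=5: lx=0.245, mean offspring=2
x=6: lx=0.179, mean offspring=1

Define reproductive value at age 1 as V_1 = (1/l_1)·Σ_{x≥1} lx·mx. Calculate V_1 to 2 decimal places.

14.51

lx·mx for x ≥ 1: 4.662, 3.378, 1.684, 0.885, 0.49, 0.179 → sum = 11.278
V_1 = 11.278 / l_1 = 11.278 / 0.777 = 14.514801… → 14.51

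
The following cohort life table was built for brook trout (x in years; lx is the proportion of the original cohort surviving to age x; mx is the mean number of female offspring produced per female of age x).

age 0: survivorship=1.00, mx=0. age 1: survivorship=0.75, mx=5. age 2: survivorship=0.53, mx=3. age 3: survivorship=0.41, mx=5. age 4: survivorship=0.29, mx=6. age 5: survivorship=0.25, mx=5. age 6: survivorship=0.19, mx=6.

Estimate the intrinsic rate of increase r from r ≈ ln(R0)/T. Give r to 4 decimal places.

0.8499

R0 = Σ lx·mx = 0 + 3.75 + 1.59 + 2.05 + 1.74 + 1.25 + 1.14 = 11.52
Σ x·lx·mx = 33.13; T = 33.13/11.52 = 2.87587…
r ≈ ln(R0)/T = ln(11.52)/2.87587… = 0.84986… → 0.8499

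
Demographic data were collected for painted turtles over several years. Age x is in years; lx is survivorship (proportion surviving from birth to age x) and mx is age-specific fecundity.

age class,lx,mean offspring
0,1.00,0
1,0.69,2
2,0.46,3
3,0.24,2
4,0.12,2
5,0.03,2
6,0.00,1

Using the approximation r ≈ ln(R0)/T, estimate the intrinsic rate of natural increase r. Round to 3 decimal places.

R0 = Σ lx·mx = 0 + 1.38 + 1.38 + 0.48 + 0.24 + 0.06 + 0 = 3.54
Σ x·lx·mx = 6.84; T = 6.84/3.54 = 1.9322…
r ≈ ln(R0)/T = ln(3.54)/1.9322… = 0.65424… → 0.654

0.654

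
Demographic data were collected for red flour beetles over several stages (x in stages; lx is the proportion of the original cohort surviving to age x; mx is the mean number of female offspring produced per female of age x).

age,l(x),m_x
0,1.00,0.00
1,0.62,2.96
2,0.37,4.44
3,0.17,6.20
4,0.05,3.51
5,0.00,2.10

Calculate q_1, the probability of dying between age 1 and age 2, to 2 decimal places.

q_1 = (l_1 − l_2) / l_1 = (0.62 − 0.37) / 0.62
     = 0.25 / 0.62 = 0.403226… → 0.40

0.40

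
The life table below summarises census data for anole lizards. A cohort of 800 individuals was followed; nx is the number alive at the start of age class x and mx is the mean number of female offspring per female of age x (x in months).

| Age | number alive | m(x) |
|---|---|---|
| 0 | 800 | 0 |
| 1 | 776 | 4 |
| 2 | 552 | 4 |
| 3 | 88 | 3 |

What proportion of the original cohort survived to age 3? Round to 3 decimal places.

0.110

l_3 = n_3/n_0 = 88/800 = 0.11 → 0.110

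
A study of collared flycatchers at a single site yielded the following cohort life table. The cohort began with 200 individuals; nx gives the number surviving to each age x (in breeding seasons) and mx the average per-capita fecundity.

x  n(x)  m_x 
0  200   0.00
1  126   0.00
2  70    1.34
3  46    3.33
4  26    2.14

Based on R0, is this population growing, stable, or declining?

growing

lx = nx/n0 = nx/200: 1, 0.63, 0.35, 0.23, 0.13
R0 = Σ lx·mx = 0 + 0 + 0.469 + 0.7659 + 0.2782 = 1.5131
R0 > 1, so the population is growing.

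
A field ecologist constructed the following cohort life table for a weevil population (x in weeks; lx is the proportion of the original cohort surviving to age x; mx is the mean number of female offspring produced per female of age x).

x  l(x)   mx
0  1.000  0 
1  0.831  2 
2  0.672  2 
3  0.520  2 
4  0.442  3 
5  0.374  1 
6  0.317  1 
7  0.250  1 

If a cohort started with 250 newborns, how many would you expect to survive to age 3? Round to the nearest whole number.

130

Expected survivors = N0 · l_3 = 250 × 0.520 = 130 → 130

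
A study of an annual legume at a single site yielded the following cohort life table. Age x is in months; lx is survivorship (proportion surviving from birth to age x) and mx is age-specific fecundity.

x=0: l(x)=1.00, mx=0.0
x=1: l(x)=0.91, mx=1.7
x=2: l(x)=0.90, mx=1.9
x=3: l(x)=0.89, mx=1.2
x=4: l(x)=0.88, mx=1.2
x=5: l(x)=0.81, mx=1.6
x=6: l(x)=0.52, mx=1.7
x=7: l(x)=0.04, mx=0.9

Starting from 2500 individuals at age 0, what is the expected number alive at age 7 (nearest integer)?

Expected survivors = N0 · l_7 = 2500 × 0.04 = 100 → 100

100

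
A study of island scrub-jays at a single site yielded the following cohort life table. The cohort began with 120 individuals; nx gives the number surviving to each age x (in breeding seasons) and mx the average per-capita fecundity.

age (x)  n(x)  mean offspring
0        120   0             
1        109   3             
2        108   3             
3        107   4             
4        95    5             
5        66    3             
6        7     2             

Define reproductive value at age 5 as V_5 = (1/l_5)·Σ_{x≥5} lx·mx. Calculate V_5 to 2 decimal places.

3.21

lx = nx/n0 = nx/120: 1, 0.90833…, 0.9, 0.89167…, 0.79167…, 0.55, 0.05833…
lx·mx for x ≥ 5: 1.65, 0.116667… → sum = 1.766667…
V_5 = 1.766667… / l_5 = 1.766667… / 0.55 = 3.212121… → 3.21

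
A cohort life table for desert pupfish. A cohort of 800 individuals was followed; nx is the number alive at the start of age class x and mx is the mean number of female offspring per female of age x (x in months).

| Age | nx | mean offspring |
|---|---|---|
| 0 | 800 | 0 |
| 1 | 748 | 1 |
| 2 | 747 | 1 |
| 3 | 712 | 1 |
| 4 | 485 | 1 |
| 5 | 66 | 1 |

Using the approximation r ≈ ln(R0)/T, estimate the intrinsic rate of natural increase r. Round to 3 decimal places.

lx = nx/n0 = nx/800: 1, 0.935, 0.93375, 0.89, 0.60625, 0.0825
R0 = Σ lx·mx = 0 + 0.935 + 0.93375 + 0.89 + 0.60625 + 0.0825 = 3.4475
Σ x·lx·mx = 8.31; T = 8.31/3.4475 = 2.41044…
r ≈ ln(R0)/T = ln(3.4475)/2.41044… = 0.51345… → 0.513

0.513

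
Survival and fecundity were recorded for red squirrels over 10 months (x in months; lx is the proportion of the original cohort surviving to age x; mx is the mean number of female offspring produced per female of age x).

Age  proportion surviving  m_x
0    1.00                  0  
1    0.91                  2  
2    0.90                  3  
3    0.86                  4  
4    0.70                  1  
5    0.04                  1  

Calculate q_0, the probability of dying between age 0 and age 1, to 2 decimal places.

q_0 = (l_0 − l_1) / l_0 = (1 − 0.91) / 1
     = 0.09 / 1 = 0.09 → 0.09

0.09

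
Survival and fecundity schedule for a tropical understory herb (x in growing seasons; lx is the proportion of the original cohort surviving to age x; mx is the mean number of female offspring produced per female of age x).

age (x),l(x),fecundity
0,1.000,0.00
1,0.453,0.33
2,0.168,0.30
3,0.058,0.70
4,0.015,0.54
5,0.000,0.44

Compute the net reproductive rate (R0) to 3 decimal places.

0.249

lx·mx by age: 0, 0.14949, 0.0504, 0.0406, 0.0081, 0
R0 = Σ lx·mx = 0.24859 → 0.249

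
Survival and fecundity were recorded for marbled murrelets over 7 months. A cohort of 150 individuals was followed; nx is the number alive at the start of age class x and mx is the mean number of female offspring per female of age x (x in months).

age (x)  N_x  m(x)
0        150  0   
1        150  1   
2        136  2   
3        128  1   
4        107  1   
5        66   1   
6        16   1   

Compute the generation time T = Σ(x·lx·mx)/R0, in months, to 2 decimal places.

2.61

lx = nx/n0 = nx/150: 1, 1, 0.90667…, 0.85333…, 0.71333…, 0.44, 0.10667…
lx·mx: 0, 1, 1.813333…, 0.853333…, 0.713333…, 0.44, 0.106667… → R0 = 4.926667…
x·lx·mx: 0, 1, 3.626667…, 2.56…, 2.853333…, 2.2, 0.64… → Σ = 12.88…
T = 12.88… / 4.926667… = 2.614344… → 2.61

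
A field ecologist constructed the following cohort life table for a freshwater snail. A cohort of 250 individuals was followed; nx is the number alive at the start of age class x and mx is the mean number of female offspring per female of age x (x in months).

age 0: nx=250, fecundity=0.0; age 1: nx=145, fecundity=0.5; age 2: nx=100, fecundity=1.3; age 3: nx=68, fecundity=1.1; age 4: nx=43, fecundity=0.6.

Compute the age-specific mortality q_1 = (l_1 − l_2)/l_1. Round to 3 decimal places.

0.310

lx = nx/n0 = nx/250: 1, 0.58, 0.4, 0.272, 0.172
q_1 = (l_1 − l_2) / l_1 = (0.58 − 0.4) / 0.58
     = 0.18 / 0.58 = 0.310345… → 0.310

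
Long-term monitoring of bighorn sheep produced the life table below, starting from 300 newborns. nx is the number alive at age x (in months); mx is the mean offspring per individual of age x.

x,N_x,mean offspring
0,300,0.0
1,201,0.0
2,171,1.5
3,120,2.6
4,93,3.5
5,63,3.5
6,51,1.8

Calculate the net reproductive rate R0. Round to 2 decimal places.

4.02

lx = nx/n0 = nx/300: 1, 0.67, 0.57, 0.4, 0.31, 0.21, 0.17
lx·mx by age: 0, 0, 0.855, 1.04, 1.085, 0.735, 0.306
R0 = Σ lx·mx = 4.021 → 4.02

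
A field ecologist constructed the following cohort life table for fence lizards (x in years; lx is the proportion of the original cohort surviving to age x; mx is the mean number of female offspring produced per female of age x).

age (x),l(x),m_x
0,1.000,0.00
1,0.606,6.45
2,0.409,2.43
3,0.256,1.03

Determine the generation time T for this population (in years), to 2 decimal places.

1.29

lx·mx: 0, 3.9087, 0.99387, 0.26368 → R0 = 5.16625
x·lx·mx: 0, 3.9087, 1.98774, 0.79104 → Σ = 6.68748
T = 6.68748 / 5.16625 = 1.294455… → 1.29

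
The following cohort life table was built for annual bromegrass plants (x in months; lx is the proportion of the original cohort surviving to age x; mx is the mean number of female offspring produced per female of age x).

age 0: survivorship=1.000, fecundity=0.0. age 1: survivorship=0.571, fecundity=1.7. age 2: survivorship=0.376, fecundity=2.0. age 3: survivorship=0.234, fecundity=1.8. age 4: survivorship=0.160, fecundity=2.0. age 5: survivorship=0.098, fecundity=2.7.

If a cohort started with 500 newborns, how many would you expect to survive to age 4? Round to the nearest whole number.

Expected survivors = N0 · l_4 = 500 × 0.160 = 80 → 80

80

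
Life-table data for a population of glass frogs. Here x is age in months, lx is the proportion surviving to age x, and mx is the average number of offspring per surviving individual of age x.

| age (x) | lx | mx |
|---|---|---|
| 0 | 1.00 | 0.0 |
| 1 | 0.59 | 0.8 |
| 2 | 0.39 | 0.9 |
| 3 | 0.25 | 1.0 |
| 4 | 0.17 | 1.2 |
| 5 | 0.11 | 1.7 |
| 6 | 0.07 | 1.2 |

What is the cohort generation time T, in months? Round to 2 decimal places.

2.70

lx·mx: 0, 0.472, 0.351, 0.25, 0.204, 0.187, 0.084 → R0 = 1.548
x·lx·mx: 0, 0.472, 0.702, 0.75, 0.816, 0.935, 0.504 → Σ = 4.179
T = 4.179 / 1.548 = 2.699612… → 2.70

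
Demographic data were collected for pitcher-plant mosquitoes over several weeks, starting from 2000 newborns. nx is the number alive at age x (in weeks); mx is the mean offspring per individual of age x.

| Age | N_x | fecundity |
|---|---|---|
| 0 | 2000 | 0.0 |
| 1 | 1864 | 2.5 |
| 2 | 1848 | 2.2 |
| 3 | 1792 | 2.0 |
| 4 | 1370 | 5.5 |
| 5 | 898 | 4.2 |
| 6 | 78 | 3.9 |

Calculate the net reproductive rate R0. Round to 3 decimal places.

lx = nx/n0 = nx/2000: 1, 0.932, 0.924, 0.896, 0.685, 0.449, 0.039
lx·mx by age: 0, 2.33, 2.0328, 1.792, 3.7675, 1.8858, 0.1521
R0 = Σ lx·mx = 11.9602 → 11.960

11.960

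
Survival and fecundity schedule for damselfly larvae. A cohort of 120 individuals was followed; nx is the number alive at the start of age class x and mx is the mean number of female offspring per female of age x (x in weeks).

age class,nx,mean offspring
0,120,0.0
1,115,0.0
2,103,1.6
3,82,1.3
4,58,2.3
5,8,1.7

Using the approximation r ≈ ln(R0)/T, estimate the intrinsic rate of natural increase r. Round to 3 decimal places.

lx = nx/n0 = nx/120: 1, 0.95833…, 0.85833…, 0.68333…, 0.48333…, 0.06667…
R0 = Σ lx·mx = 0 + 0 + 1.37333… + 0.88833… + 1.11167… + 0.11333… = 3.486667…
Σ x·lx·mx = 10.425…; T = 10.425…/3.486667… = 2.98996…
r ≈ ln(R0)/T = ln(3.486667…)/2.98996… = 0.41771… → 0.418

0.418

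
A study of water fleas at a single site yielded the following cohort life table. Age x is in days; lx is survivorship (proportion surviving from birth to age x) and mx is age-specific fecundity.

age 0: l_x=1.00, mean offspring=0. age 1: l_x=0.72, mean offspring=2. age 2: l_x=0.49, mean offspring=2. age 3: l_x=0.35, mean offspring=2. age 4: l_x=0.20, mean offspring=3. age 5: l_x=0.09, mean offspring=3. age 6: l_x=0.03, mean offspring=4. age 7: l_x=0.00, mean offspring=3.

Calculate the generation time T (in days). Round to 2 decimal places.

2.43

lx·mx: 0, 1.44, 0.98, 0.7, 0.6, 0.27, 0.12, 0 → R0 = 4.11
x·lx·mx: 0, 1.44, 1.96, 2.1, 2.4, 1.35, 0.72, 0 → Σ = 9.97
T = 9.97 / 4.11 = 2.425791… → 2.43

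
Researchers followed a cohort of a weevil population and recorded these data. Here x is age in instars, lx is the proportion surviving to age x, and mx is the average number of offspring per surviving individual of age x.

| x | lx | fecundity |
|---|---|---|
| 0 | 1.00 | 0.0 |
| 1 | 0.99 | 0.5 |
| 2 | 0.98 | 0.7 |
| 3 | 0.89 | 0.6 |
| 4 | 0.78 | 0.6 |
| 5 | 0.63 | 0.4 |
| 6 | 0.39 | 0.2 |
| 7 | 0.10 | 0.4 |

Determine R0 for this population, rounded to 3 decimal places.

2.553

lx·mx by age: 0, 0.495, 0.686, 0.534, 0.468, 0.252, 0.078, 0.04
R0 = Σ lx·mx = 2.553 → 2.553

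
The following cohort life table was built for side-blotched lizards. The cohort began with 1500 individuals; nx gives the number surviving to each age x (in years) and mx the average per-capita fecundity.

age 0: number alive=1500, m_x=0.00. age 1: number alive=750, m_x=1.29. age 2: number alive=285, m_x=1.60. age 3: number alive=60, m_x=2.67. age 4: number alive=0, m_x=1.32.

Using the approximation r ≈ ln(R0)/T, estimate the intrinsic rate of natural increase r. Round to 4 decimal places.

lx = nx/n0 = nx/1500: 1, 0.5, 0.19, 0.04, 0
R0 = Σ lx·mx = 0 + 0.645 + 0.304 + 0.1068 + 0 = 1.0558
Σ x·lx·mx = 1.5734; T = 1.5734/1.0558 = 1.49024…
r ≈ ln(R0)/T = ln(1.0558)/1.49024… = 0.036436… → 0.0364

0.0364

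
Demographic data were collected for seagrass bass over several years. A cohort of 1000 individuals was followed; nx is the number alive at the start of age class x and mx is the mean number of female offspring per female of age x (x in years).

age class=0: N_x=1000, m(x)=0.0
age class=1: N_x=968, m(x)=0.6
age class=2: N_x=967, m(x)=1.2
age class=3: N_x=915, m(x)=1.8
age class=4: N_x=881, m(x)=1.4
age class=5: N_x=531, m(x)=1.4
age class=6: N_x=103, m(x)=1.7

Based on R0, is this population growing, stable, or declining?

growing

lx = nx/n0 = nx/1000: 1, 0.968, 0.967, 0.915, 0.881, 0.531, 0.103
R0 = Σ lx·mx = 0 + 0.5808 + 1.1604 + 1.647 + 1.2334 + 0.7434 + 0.1751 = 5.5401
R0 > 1, so the population is growing.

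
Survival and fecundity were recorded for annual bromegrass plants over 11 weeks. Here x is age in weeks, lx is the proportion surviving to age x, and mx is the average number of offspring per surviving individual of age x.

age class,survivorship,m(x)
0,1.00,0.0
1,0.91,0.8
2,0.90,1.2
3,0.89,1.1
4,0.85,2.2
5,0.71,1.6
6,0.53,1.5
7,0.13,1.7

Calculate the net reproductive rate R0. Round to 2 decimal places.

6.81

lx·mx by age: 0, 0.728, 1.08, 0.979, 1.87, 1.136, 0.795, 0.221
R0 = Σ lx·mx = 6.809 → 6.81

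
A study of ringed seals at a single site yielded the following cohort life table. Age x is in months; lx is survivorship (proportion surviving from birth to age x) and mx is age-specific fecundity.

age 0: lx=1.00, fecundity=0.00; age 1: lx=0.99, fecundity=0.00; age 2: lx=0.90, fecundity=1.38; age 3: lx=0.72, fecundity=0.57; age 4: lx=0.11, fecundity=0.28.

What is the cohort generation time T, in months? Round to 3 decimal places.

2.280

lx·mx: 0, 0, 1.242, 0.4104, 0.0308 → R0 = 1.6832
x·lx·mx: 0, 0, 2.484, 1.2312, 0.1232 → Σ = 3.8384
T = 3.8384 / 1.6832 = 2.280418… → 2.280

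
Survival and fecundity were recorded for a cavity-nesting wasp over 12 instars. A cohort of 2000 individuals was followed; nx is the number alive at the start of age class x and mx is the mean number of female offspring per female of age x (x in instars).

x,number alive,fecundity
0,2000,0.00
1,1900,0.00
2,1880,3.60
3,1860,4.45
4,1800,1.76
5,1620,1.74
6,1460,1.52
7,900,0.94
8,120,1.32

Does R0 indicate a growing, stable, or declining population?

lx = nx/n0 = nx/2000: 1, 0.95, 0.94, 0.93, 0.9, 0.81, 0.73, 0.45, 0.06
R0 = Σ lx·mx = 0 + 0 + 3.384 + 4.1385 + 1.584 + 1.4094 + 1.1096 + 0.423 + 0.0792 = 12.1277
R0 > 1, so the population is growing.

growing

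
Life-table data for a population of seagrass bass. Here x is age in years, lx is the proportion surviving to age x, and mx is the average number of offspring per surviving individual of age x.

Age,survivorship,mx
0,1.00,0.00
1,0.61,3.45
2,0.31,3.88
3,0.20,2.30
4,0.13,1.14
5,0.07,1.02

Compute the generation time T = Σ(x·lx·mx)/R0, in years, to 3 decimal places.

lx·mx: 0, 2.1045, 1.2028, 0.46, 0.1482, 0.0714 → R0 = 3.9869
x·lx·mx: 0, 2.1045, 2.4056, 1.38, 0.5928, 0.357 → Σ = 6.8399
T = 6.8399 / 3.9869 = 1.715594… → 1.716

1.716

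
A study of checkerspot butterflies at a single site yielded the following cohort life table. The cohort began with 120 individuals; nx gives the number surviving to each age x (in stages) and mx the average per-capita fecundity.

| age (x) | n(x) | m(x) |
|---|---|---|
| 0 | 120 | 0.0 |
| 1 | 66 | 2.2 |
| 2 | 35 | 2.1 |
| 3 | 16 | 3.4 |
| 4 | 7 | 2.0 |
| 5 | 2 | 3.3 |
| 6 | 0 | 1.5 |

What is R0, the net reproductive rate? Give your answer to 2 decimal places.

lx = nx/n0 = nx/120: 1, 0.55, 0.29167…, 0.13333…, 0.05833…, 0.01667…, 0
lx·mx by age: 0, 1.21, 0.6125…, 0.453333…, 0.116667…, 0.055…, 0
R0 = Σ lx·mx = 2.4475… → 2.45

2.45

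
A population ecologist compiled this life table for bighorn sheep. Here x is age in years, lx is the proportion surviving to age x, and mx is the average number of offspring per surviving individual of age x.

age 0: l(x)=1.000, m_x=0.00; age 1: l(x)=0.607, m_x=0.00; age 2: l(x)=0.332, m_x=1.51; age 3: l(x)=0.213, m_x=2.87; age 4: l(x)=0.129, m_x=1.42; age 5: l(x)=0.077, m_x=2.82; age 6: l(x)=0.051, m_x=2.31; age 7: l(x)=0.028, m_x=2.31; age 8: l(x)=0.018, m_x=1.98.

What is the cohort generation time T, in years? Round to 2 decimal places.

lx·mx: 0, 0, 0.50132, 0.61131, 0.18318, 0.21714, 0.11781, 0.06468, 0.03564 → R0 = 1.73108
x·lx·mx: 0, 0, 1.00264, 1.83393, 0.73272, 1.0857, 0.70686, 0.45276, 0.28512 → Σ = 6.09973
T = 6.09973 / 1.73108 = 3.523656… → 3.52

3.52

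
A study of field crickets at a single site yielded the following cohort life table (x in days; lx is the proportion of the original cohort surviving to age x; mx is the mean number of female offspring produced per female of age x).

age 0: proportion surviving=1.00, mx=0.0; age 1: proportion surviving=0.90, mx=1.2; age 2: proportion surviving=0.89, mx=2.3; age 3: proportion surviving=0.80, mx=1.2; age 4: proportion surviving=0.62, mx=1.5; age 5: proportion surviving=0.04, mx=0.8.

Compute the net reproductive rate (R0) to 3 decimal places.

5.049

lx·mx by age: 0, 1.08, 2.047, 0.96, 0.93, 0.032
R0 = Σ lx·mx = 5.049 → 5.049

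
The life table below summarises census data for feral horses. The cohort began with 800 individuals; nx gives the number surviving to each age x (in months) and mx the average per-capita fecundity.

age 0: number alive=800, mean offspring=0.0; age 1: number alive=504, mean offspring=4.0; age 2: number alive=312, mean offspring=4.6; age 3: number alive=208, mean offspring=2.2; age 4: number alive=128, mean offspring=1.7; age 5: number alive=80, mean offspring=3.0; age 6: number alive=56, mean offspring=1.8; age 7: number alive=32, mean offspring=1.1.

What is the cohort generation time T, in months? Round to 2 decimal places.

2.04

lx = nx/n0 = nx/800: 1, 0.63, 0.39, 0.26, 0.16, 0.1, 0.07, 0.04
lx·mx: 0, 2.52, 1.794, 0.572, 0.272, 0.3, 0.126, 0.044 → R0 = 5.628
x·lx·mx: 0, 2.52, 3.588, 1.716, 1.088, 1.5, 0.756, 0.308 → Σ = 11.476
T = 11.476 / 5.628 = 2.03909… → 2.04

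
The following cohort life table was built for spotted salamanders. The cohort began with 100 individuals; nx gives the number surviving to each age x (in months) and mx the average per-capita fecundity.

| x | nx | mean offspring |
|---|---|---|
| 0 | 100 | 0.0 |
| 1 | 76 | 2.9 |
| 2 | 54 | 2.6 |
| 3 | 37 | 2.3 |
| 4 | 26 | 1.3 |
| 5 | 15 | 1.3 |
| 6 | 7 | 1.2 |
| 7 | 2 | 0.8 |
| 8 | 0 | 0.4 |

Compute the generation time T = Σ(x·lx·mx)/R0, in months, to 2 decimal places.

2.06

lx = nx/n0 = nx/100: 1, 0.76, 0.54, 0.37, 0.26, 0.15, 0.07, 0.02, 0
lx·mx: 0, 2.204, 1.404, 0.851, 0.338, 0.195, 0.084, 0.016, 0 → R0 = 5.092
x·lx·mx: 0, 2.204, 2.808, 2.553, 1.352, 0.975, 0.504, 0.112, 0 → Σ = 10.508
T = 10.508 / 5.092 = 2.063629… → 2.06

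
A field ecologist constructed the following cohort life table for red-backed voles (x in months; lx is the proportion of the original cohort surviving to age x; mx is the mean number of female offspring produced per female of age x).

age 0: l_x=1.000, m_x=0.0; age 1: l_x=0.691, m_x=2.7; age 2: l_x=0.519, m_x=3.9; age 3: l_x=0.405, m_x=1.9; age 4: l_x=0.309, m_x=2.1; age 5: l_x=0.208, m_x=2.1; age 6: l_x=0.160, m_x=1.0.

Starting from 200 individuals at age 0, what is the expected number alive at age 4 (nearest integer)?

Expected survivors = N0 · l_4 = 200 × 0.309 = 61.8 → 62

62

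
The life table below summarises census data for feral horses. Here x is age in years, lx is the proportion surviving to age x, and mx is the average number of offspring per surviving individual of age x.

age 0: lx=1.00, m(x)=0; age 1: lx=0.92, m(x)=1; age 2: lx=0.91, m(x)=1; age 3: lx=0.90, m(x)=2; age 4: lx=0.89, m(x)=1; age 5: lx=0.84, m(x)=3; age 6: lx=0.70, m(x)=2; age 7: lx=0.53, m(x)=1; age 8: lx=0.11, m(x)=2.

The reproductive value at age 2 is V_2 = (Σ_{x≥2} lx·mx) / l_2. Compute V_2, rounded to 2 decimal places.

lx·mx for x ≥ 2: 0.91, 1.8, 0.89, 2.52, 1.4, 0.53, 0.22 → sum = 8.27
V_2 = 8.27 / l_2 = 8.27 / 0.91 = 9.087912… → 9.09

9.09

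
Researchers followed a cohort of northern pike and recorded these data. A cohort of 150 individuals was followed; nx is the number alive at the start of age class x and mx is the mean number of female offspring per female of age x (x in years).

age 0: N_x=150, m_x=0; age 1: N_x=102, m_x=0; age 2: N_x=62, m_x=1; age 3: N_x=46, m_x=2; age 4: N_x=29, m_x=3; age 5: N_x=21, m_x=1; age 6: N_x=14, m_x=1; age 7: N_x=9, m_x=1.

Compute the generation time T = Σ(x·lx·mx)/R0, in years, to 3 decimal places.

lx = nx/n0 = nx/150: 1, 0.68, 0.41333…, 0.30667…, 0.19333…, 0.14, 0.09333…, 0.06
lx·mx: 0, 0, 0.413333…, 0.613333…, 0.58…, 0.14, 0.093333…, 0.06 → R0 = 1.9…
x·lx·mx: 0, 0, 0.826667…, 1.84…, 2.32…, 0.7, 0.56…, 0.42 → Σ = 6.666667…
T = 6.666667… / 1.9… = 3.508772… → 3.509

3.509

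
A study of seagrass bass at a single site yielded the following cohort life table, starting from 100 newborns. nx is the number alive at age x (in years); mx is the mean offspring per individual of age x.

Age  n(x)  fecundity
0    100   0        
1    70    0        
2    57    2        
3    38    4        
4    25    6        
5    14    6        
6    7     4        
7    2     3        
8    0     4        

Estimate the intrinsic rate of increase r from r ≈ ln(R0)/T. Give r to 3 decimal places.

lx = nx/n0 = nx/100: 1, 0.7, 0.57, 0.38, 0.25, 0.14, 0.07, 0.02, 0
R0 = Σ lx·mx = 0 + 0 + 1.14 + 1.52 + 1.5 + 0.84 + 0.28 + 0.06 + 0 = 5.34
Σ x·lx·mx = 19.14; T = 19.14/5.34 = 3.58427…
r ≈ ln(R0)/T = ln(5.34)/3.58427… = 0.46738… → 0.467

0.467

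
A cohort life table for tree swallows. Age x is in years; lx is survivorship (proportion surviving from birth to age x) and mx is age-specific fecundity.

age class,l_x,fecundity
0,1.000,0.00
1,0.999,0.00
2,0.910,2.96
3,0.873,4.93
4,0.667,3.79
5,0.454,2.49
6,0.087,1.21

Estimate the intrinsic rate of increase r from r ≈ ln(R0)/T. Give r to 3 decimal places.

0.737

R0 = Σ lx·mx = 0 + 0 + 2.6936 + 4.30389 + 2.52793 + 1.13046 + 0.10527 = 10.76115
Σ x·lx·mx = 34.69451; T = 34.69451/10.76115 = 3.22405…
r ≈ ln(R0)/T = ln(10.76115)/3.22405… = 0.73694… → 0.737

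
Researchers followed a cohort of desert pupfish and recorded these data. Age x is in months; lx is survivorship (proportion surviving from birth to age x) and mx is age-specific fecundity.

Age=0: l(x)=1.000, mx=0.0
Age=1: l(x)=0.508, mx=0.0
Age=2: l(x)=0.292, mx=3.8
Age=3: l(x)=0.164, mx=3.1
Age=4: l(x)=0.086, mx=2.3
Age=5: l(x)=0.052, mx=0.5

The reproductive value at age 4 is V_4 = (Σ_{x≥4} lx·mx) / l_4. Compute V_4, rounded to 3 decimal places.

2.602

lx·mx for x ≥ 4: 0.1978, 0.026 → sum = 0.2238
V_4 = 0.2238 / l_4 = 0.2238 / 0.086 = 2.602326… → 2.602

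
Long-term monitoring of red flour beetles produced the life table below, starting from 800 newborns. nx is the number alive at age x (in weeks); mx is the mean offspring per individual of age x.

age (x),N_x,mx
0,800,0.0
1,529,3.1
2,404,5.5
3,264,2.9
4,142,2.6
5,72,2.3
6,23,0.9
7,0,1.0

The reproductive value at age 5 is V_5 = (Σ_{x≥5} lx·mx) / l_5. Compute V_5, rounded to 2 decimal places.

lx = nx/n0 = nx/800: 1, 0.66125, 0.505, 0.33, 0.1775, 0.09, 0.02875, 0
lx·mx for x ≥ 5: 0.207, 0.025875, 0 → sum = 0.232875
V_5 = 0.232875 / l_5 = 0.232875 / 0.09 = 2.5875 → 2.59

2.59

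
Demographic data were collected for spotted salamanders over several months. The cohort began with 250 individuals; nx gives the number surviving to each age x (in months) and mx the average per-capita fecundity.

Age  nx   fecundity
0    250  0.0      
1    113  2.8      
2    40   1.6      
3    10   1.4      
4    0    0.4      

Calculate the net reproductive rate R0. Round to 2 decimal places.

1.58

lx = nx/n0 = nx/250: 1, 0.452, 0.16, 0.04, 0
lx·mx by age: 0, 1.2656, 0.256, 0.056, 0
R0 = Σ lx·mx = 1.5776 → 1.58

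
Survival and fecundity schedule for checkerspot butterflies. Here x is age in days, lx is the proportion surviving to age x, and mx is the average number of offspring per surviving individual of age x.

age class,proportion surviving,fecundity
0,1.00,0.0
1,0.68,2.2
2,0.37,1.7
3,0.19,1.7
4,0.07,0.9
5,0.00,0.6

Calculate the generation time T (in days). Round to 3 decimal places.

lx·mx: 0, 1.496, 0.629, 0.323, 0.063, 0 → R0 = 2.511
x·lx·mx: 0, 1.496, 1.258, 0.969, 0.252, 0 → Σ = 3.975
T = 3.975 / 2.511 = 1.583035… → 1.583

1.583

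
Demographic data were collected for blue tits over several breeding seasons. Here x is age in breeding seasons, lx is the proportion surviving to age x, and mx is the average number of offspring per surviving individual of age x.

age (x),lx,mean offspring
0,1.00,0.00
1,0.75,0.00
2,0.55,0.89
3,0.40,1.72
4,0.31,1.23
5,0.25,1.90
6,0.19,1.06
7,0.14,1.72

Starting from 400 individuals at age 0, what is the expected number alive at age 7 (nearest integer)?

Expected survivors = N0 · l_7 = 400 × 0.14 = 56 → 56

56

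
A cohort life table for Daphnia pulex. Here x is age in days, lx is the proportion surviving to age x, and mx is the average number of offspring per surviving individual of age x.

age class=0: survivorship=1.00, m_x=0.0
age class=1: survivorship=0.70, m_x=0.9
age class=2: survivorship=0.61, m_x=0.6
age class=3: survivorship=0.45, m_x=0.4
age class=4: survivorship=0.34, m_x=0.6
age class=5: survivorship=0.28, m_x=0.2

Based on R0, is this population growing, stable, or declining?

R0 = Σ lx·mx = 0 + 0.63 + 0.366 + 0.18 + 0.204 + 0.056 = 1.436
R0 > 1, so the population is growing.

growing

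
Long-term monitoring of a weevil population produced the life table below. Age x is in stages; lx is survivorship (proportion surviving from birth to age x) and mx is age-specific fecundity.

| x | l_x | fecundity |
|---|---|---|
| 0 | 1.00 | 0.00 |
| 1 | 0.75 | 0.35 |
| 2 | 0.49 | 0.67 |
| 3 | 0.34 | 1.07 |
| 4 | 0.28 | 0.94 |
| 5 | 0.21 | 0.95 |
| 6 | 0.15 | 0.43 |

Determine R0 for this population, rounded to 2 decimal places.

1.48

lx·mx by age: 0, 0.2625, 0.3283, 0.3638, 0.2632, 0.1995, 0.0645
R0 = Σ lx·mx = 1.4818 → 1.48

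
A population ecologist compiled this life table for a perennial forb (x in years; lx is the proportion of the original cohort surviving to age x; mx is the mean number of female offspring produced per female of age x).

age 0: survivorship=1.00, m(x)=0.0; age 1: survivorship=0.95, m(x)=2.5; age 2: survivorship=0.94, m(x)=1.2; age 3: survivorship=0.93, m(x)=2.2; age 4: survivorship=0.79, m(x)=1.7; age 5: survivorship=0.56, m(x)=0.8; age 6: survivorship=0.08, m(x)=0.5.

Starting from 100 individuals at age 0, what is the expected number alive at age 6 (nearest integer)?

Expected survivors = N0 · l_6 = 100 × 0.08 = 8 → 8

8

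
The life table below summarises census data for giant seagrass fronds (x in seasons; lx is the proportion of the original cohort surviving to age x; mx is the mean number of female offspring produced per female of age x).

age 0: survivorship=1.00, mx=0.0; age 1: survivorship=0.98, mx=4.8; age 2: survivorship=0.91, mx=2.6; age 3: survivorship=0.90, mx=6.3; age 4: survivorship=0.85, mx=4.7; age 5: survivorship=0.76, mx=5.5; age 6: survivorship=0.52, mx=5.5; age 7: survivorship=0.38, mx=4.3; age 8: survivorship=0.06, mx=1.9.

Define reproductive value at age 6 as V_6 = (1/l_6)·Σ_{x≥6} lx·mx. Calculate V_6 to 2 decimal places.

lx·mx for x ≥ 6: 2.86, 1.634, 0.114 → sum = 4.608
V_6 = 4.608 / l_6 = 4.608 / 0.52 = 8.861538… → 8.86

8.86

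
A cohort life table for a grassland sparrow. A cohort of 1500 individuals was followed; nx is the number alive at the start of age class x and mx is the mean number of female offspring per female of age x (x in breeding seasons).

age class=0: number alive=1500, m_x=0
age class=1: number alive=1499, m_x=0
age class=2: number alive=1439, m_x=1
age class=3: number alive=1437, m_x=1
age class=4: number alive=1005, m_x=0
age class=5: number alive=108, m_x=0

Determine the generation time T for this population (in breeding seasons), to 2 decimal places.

lx = nx/n0 = nx/1500: 1, 0.99933…, 0.95933…, 0.958, 0.67, 0.072
lx·mx: 0, 0, 0.959333…, 0.958, 0, 0 → R0 = 1.917333…
x·lx·mx: 0, 0, 1.918667…, 2.874, 0, 0 → Σ = 4.792667…
T = 4.792667… / 1.917333… = 2.499652… → 2.50

2.50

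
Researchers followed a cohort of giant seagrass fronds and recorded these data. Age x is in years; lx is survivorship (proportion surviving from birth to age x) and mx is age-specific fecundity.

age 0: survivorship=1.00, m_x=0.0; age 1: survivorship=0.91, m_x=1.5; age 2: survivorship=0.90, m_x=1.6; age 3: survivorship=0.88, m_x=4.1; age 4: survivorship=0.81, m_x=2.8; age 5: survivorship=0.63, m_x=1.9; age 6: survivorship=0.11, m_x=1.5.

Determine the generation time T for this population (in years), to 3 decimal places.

lx·mx: 0, 1.365, 1.44, 3.608, 2.268, 1.197, 0.165 → R0 = 10.043
x·lx·mx: 0, 1.365, 2.88, 10.824, 9.072, 5.985, 0.99 → Σ = 31.116
T = 31.116 / 10.043 = 3.098277… → 3.098

3.098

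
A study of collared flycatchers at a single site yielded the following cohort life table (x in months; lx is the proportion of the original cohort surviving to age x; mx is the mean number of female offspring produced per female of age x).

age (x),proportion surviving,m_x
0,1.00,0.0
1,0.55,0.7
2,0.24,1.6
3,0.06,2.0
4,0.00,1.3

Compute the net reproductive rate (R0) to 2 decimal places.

lx·mx by age: 0, 0.385, 0.384, 0.12, 0
R0 = Σ lx·mx = 0.889 → 0.89

0.89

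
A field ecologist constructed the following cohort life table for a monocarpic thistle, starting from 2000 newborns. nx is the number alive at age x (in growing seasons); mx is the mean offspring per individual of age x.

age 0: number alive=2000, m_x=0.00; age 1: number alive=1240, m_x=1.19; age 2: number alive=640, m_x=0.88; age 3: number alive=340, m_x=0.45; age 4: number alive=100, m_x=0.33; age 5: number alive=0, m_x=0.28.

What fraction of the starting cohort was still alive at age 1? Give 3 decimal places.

l_1 = n_1/n_0 = 1240/2000 = 0.62 → 0.620

0.620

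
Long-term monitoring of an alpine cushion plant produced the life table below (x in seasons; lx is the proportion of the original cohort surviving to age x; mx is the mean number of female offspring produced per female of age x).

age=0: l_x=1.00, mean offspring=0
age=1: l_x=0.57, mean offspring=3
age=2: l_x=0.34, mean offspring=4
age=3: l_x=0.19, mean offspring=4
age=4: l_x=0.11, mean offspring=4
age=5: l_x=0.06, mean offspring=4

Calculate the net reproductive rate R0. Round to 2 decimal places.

lx·mx by age: 0, 1.71, 1.36, 0.76, 0.44, 0.24
R0 = Σ lx·mx = 4.51 → 4.51

4.51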